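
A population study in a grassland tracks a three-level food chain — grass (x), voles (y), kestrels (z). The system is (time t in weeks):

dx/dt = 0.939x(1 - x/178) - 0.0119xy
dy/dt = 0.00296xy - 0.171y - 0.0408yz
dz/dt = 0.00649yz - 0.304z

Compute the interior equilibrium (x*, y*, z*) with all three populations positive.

From dz/dt = 0: 0.00649y* = 0.304, so y* = 46.8.
From dx/dt = 0: 0.939(1 - x*/178) = 0.0119·46.8, giving x* = 178·(1 - 0.594) = 72.3.
From dy/dt = 0: 0.00296·72.3 - 0.171 = 0.0408z*, so z* = 0.0431/0.0408 = 1.06.

x* ≈ 72.3, y* ≈ 46.8, z* ≈ 1.06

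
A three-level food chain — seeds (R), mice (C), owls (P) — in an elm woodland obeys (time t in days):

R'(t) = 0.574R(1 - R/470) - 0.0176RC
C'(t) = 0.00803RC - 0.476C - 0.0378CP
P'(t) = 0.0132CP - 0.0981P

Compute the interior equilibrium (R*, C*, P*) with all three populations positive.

From dP/dt = 0: 0.0132C* = 0.0981, so C* = 7.43.
From dR/dt = 0: 0.574(1 - R*/470) = 0.0176·7.43, giving R* = 470·(1 - 0.228) = 363.
From dC/dt = 0: 0.00803·363 - 0.476 = 0.0378P*, so P* = 2.44/0.0378 = 64.5.

R* ≈ 363, C* ≈ 7.43, P* ≈ 64.5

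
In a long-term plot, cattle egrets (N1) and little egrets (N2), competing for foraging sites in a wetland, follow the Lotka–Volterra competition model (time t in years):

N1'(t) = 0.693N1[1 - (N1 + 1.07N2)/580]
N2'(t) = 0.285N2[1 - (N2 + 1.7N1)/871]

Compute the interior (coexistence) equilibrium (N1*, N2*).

Setting both brackets to zero gives the nullclines N1 + 1.07N2 = 580 and 1.7N1 + N2 = 871.
Substituting N2 = 871 - 1.7N1 into the first: N1(1 - 1.07·1.7) = 580 - 1.07·871.
So N1* = -352/-0.819 = 430, and then N2* = 871 - 1.7·430 = 140.

N1* ≈ 430, N2* ≈ 140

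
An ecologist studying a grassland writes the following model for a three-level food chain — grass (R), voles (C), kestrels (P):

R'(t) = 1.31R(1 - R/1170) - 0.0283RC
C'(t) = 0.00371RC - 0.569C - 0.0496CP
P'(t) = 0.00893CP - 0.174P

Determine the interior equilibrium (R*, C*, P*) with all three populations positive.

R* ≈ 678, C* ≈ 19.5, P* ≈ 39.2

From dP/dt = 0: 0.00893C* = 0.174, so C* = 19.5.
From dR/dt = 0: 1.31(1 - R*/1170) = 0.0283·19.5, giving R* = 1170·(1 - 0.421) = 678.
From dC/dt = 0: 0.00371·678 - 0.569 = 0.0496P*, so P* = 1.94/0.0496 = 39.2.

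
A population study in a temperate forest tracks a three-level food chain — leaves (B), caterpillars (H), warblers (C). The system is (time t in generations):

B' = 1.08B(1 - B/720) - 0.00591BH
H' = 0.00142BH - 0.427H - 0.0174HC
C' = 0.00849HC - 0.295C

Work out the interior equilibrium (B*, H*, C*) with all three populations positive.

From dC/dt = 0: 0.00849H* = 0.295, so H* = 34.7.
From dB/dt = 0: 1.08(1 - B*/720) = 0.00591·34.7, giving B* = 720·(1 - 0.19) = 583.
From dH/dt = 0: 0.00142·583 - 0.427 = 0.0174C*, so C* = 0.401/0.0174 = 23.

B* ≈ 583, H* ≈ 34.7, C* ≈ 23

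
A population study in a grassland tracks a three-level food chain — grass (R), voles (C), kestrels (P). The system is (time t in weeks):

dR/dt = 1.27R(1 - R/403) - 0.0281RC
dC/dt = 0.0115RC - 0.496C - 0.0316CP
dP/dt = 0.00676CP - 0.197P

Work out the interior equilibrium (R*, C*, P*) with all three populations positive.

R* ≈ 143, C* ≈ 29.1, P* ≈ 36.4

From dP/dt = 0: 0.00676C* = 0.197, so C* = 29.1.
From dR/dt = 0: 1.27(1 - R*/403) = 0.0281·29.1, giving R* = 403·(1 - 0.645) = 143.
From dC/dt = 0: 0.0115·143 - 0.496 = 0.0316P*, so P* = 1.15/0.0316 = 36.4.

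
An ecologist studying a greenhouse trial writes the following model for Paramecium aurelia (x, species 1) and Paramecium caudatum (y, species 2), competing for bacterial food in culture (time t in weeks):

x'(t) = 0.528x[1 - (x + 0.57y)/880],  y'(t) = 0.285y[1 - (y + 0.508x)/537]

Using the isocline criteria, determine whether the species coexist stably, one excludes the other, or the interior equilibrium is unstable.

stable coexistence

Compare the nullcline intercepts: K1/α12 = 880/0.57 = 1540 > K2 = 537; K2/α21 = 537/0.508 = 1060 > K1 = 880.
Since both inequalities hold, each species can invade when rare, so the interior equilibrium is stable.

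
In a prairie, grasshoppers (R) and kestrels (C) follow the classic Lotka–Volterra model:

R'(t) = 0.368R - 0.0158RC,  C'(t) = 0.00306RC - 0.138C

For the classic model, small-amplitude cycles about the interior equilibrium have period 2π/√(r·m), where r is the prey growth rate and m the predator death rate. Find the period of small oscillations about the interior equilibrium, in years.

Here r = 0.368 and m = 0.138, so r·m = 0.0508.
ω = √0.0508 = 0.225 per year, hence T = 2π/ω ≈ 27.9 years.

T ≈ 27.9 years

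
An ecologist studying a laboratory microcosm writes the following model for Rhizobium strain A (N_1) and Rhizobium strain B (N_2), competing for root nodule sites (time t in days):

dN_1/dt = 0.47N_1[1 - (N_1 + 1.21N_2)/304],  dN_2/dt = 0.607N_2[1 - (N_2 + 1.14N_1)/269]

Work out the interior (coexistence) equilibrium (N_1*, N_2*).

Setting both brackets to zero gives the nullclines N_1 + 1.21N_2 = 304 and 1.14N_1 + N_2 = 269.
Substituting N_2 = 269 - 1.14N_1 into the first: N_1(1 - 1.21·1.14) = 304 - 1.21·269.
So N_1* = -21.5/-0.379 = 56.6, and then N_2* = 269 - 1.14·56.6 = 204.

N_1* ≈ 56.6, N_2* ≈ 204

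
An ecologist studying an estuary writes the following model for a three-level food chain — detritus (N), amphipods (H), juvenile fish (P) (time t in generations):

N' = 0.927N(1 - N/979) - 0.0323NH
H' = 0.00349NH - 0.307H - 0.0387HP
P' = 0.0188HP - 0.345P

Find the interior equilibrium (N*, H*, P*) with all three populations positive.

N* ≈ 353, H* ≈ 18.4, P* ≈ 23.9

From dP/dt = 0: 0.0188H* = 0.345, so H* = 18.4.
From dN/dt = 0: 0.927(1 - N*/979) = 0.0323·18.4, giving N* = 979·(1 - 0.639) = 353.
From dH/dt = 0: 0.00349·353 - 0.307 = 0.0387P*, so P* = 0.925/0.0387 = 23.9.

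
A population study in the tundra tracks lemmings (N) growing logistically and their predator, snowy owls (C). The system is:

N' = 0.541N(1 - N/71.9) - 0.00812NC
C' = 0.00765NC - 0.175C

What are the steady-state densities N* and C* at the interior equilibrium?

N* ≈ 22.9, C* ≈ 45.4

From dC/dt = 0 with C > 0: 0.00765N* = 0.175, so N* = 22.9.
Substitute into dN/dt = 0: 0.541(1 - 22.9/71.9) = 0.00812C*.
The bracket is 0.682, giving C* = 0.369/0.00812 = 45.4.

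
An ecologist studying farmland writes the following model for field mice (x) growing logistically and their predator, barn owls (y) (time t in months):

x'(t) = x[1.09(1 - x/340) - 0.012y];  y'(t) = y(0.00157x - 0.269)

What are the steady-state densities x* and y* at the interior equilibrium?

x* ≈ 171, y* ≈ 45.1

From dy/dt = 0 with y > 0: 0.00157x* = 0.269, so x* = 171.
Substitute into dx/dt = 0: 1.09(1 - 171/340) = 0.012y*.
The bracket is 0.496, giving y* = 0.541/0.012 = 45.1.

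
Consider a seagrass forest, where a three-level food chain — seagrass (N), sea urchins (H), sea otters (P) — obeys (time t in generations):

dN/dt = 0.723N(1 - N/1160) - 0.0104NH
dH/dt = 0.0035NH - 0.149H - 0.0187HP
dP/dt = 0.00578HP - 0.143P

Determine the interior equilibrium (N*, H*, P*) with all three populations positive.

N* ≈ 747, H* ≈ 24.7, P* ≈ 132

From dP/dt = 0: 0.00578H* = 0.143, so H* = 24.7.
From dN/dt = 0: 0.723(1 - N*/1160) = 0.0104·24.7, giving N* = 1160·(1 - 0.356) = 747.
From dH/dt = 0: 0.0035·747 - 0.149 = 0.0187P*, so P* = 2.47/0.0187 = 132.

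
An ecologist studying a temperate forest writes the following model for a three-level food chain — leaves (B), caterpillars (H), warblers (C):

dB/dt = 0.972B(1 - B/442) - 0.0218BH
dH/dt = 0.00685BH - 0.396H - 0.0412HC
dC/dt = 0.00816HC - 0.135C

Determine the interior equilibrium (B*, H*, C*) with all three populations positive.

B* ≈ 278, H* ≈ 16.5, C* ≈ 36.6

From dC/dt = 0: 0.00816H* = 0.135, so H* = 16.5.
From dB/dt = 0: 0.972(1 - B*/442) = 0.0218·16.5, giving B* = 442·(1 - 0.371) = 278.
From dH/dt = 0: 0.00685·278 - 0.396 = 0.0412C*, so C* = 1.51/0.0412 = 36.6.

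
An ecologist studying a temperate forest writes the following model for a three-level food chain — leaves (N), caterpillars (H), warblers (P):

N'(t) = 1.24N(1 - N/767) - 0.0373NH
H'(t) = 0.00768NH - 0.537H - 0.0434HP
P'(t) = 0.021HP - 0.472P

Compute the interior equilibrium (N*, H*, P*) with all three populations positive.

N* ≈ 248, H* ≈ 22.5, P* ≈ 31.6

From dP/dt = 0: 0.021H* = 0.472, so H* = 22.5.
From dN/dt = 0: 1.24(1 - N*/767) = 0.0373·22.5, giving N* = 767·(1 - 0.676) = 248.
From dH/dt = 0: 0.00768·248 - 0.537 = 0.0434P*, so P* = 1.37/0.0434 = 31.6.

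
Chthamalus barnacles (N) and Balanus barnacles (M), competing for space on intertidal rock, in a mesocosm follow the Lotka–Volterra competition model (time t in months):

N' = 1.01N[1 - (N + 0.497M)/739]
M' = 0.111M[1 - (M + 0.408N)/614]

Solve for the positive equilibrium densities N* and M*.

Setting both brackets to zero gives the nullclines N + 0.497M = 739 and 0.408N + M = 614.
Substituting M = 614 - 0.408N into the first: N(1 - 0.497·0.408) = 739 - 0.497·614.
So N* = 434/0.797 = 544, and then M* = 614 - 0.408·544 = 392.

N* ≈ 544, M* ≈ 392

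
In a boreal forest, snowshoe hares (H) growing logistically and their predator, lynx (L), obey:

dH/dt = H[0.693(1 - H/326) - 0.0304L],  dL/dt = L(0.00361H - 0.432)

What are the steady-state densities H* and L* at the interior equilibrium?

From dL/dt = 0 with L > 0: 0.00361H* = 0.432, so H* = 120.
Substitute into dH/dt = 0: 0.693(1 - 120/326) = 0.0304L*.
The bracket is 0.633, giving L* = 0.439/0.0304 = 14.4.

H* ≈ 120, L* ≈ 14.4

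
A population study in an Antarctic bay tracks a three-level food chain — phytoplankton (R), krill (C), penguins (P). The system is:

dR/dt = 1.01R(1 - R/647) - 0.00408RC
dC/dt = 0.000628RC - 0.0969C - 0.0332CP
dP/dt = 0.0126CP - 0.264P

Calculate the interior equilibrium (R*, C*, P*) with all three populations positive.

R* ≈ 592, C* ≈ 21, P* ≈ 8.28

From dP/dt = 0: 0.0126C* = 0.264, so C* = 21.
From dR/dt = 0: 1.01(1 - R*/647) = 0.00408·21, giving R* = 647·(1 - 0.0846) = 592.
From dC/dt = 0: 0.000628·592 - 0.0969 = 0.0332P*, so P* = 0.275/0.0332 = 8.28.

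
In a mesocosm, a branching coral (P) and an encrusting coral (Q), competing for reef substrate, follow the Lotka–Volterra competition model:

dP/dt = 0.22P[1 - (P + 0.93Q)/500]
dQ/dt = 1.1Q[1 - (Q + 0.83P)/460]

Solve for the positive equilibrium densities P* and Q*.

P* ≈ 317, Q* ≈ 197

Setting both brackets to zero gives the nullclines P + 0.93Q = 500 and 0.83P + Q = 460.
Substituting Q = 460 - 0.83P into the first: P(1 - 0.93·0.83) = 500 - 0.93·460.
So P* = 72.2/0.228 = 317, and then Q* = 460 - 0.83·317 = 197.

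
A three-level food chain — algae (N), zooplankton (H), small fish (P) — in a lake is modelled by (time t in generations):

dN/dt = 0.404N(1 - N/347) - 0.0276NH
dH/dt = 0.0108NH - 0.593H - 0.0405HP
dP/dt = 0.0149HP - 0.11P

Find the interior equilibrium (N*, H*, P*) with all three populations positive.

From dP/dt = 0: 0.0149H* = 0.11, so H* = 7.38.
From dN/dt = 0: 0.404(1 - N*/347) = 0.0276·7.38, giving N* = 347·(1 - 0.504) = 172.
From dH/dt = 0: 0.0108·172 - 0.593 = 0.0405P*, so P* = 1.26/0.0405 = 31.2.

N* ≈ 172, H* ≈ 7.38, P* ≈ 31.2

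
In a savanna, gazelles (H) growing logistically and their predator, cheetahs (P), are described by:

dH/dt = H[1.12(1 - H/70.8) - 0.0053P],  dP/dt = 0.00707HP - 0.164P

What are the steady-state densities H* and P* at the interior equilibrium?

From dP/dt = 0 with P > 0: 0.00707H* = 0.164, so H* = 23.2.
Substitute into dH/dt = 0: 1.12(1 - 23.2/70.8) = 0.0053P*.
The bracket is 0.672, giving P* = 0.753/0.0053 = 142.

H* ≈ 23.2, P* ≈ 142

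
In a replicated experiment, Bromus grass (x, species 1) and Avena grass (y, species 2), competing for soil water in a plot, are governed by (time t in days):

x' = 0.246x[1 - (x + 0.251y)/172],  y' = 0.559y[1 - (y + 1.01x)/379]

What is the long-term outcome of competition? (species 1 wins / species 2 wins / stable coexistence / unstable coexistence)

stable coexistence

Compare the nullcline intercepts: K1/α12 = 172/0.251 = 685 > K2 = 379; K2/α21 = 379/1.01 = 375 > K1 = 172.
Since both inequalities hold, each species can invade when rare, so the interior equilibrium is stable.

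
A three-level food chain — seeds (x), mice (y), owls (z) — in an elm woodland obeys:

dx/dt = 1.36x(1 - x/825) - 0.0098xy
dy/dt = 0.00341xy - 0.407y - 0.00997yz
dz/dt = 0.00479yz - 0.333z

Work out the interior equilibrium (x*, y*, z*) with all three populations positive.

From dz/dt = 0: 0.00479y* = 0.333, so y* = 69.5.
From dx/dt = 0: 1.36(1 - x*/825) = 0.0098·69.5, giving x* = 825·(1 - 0.501) = 412.
From dy/dt = 0: 0.00341·412 - 0.407 = 0.00997z*, so z* = 0.997/0.00997 = 100.

x* ≈ 412, y* ≈ 69.5, z* ≈ 100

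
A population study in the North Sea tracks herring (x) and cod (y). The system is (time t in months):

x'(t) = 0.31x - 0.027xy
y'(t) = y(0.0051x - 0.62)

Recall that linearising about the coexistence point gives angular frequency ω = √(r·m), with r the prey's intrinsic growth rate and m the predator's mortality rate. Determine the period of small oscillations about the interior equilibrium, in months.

Here r = 0.31 and m = 0.62, so r·m = 0.192.
ω = √0.192 = 0.438 per month, hence T = 2π/ω ≈ 14.3 months.

T ≈ 14.3 months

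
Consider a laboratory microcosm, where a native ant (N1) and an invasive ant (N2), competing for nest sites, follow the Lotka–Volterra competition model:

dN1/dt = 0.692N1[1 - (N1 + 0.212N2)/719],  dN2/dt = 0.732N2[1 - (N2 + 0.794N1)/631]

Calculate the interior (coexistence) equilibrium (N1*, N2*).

Setting both brackets to zero gives the nullclines N1 + 0.212N2 = 719 and 0.794N1 + N2 = 631.
Substituting N2 = 631 - 0.794N1 into the first: N1(1 - 0.212·0.794) = 719 - 0.212·631.
So N1* = 585/0.832 = 704, and then N2* = 631 - 0.794·704 = 72.3.

N1* ≈ 704, N2* ≈ 72.3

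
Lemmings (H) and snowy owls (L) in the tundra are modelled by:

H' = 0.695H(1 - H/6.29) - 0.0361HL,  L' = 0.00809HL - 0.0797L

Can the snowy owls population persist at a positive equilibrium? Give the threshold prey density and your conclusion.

The predator equation gives dL/dt > 0 only when H > 0.0797/0.00809 = 9.85.
Without the predator, H → K = 6.29. Since 6.29 < 9.85, the predator cannot invade.

Threshold H = 9.85; K < 9.85, so no, the predator goes extinct.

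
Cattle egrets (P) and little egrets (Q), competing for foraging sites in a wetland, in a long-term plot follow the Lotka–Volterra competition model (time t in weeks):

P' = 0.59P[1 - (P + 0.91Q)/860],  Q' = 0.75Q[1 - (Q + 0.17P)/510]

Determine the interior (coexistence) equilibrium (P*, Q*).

Setting both brackets to zero gives the nullclines P + 0.91Q = 860 and 0.17P + Q = 510.
Substituting Q = 510 - 0.17P into the first: P(1 - 0.91·0.17) = 860 - 0.91·510.
So P* = 396/0.845 = 468, and then Q* = 510 - 0.17·468 = 430.

P* ≈ 468, Q* ≈ 430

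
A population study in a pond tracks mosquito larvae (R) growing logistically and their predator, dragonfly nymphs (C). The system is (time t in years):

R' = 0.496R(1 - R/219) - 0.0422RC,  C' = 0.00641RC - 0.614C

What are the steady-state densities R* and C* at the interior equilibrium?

R* ≈ 95.8, C* ≈ 6.61

From dC/dt = 0 with C > 0: 0.00641R* = 0.614, so R* = 95.8.
Substitute into dR/dt = 0: 0.496(1 - 95.8/219) = 0.0422C*.
The bracket is 0.563, giving C* = 0.279/0.0422 = 6.61.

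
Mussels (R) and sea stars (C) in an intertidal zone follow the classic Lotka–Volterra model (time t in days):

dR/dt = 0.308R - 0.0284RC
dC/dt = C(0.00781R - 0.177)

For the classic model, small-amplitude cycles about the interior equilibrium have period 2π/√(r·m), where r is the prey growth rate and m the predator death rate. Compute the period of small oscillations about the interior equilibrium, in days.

Here r = 0.308 and m = 0.177, so r·m = 0.0545.
ω = √0.0545 = 0.233 per day, hence T = 2π/ω ≈ 26.9 days.

T ≈ 26.9 days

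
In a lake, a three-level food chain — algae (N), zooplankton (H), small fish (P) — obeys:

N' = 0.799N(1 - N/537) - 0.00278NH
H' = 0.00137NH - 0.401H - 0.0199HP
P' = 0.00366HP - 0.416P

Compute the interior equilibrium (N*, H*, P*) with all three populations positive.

N* ≈ 325, H* ≈ 114, P* ≈ 2.2

From dP/dt = 0: 0.00366H* = 0.416, so H* = 114.
From dN/dt = 0: 0.799(1 - N*/537) = 0.00278·114, giving N* = 537·(1 - 0.395) = 325.
From dH/dt = 0: 0.00137·325 - 0.401 = 0.0199P*, so P* = 0.0437/0.0199 = 2.2.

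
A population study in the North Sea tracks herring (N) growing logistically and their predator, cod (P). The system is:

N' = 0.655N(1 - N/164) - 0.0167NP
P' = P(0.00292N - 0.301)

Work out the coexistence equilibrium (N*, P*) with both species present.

From dP/dt = 0 with P > 0: 0.00292N* = 0.301, so N* = 103.
Substitute into dN/dt = 0: 0.655(1 - 103/164) = 0.0167P*.
The bracket is 0.371, giving P* = 0.243/0.0167 = 14.6.

N* ≈ 103, P* ≈ 14.6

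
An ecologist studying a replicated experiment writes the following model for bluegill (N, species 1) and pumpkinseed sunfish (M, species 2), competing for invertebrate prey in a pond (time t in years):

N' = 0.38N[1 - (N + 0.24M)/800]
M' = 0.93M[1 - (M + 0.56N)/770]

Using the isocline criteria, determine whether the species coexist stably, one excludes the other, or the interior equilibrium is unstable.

Compare the nullcline intercepts: K1/α12 = 800/0.24 = 3330 > K2 = 770; K2/α21 = 770/0.56 = 1370 > K1 = 800.
Since both inequalities hold, each species can invade when rare, so the interior equilibrium is stable.

stable coexistence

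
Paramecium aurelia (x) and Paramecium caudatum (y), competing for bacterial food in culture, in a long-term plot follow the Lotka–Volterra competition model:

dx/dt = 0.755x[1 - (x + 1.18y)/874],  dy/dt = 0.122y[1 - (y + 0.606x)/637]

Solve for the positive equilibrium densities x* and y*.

x* ≈ 429, y* ≈ 377

Setting both brackets to zero gives the nullclines x + 1.18y = 874 and 0.606x + y = 637.
Substituting y = 637 - 0.606x into the first: x(1 - 1.18·0.606) = 874 - 1.18·637.
So x* = 122/0.285 = 429, and then y* = 637 - 0.606·429 = 377.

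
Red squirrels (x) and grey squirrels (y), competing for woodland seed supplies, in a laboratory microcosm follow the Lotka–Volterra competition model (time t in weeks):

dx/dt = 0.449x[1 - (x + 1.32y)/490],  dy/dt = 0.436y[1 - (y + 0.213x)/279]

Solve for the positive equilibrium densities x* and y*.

x* ≈ 169, y* ≈ 243

Setting both brackets to zero gives the nullclines x + 1.32y = 490 and 0.213x + y = 279.
Substituting y = 279 - 0.213x into the first: x(1 - 1.32·0.213) = 490 - 1.32·279.
So x* = 122/0.719 = 169, and then y* = 279 - 0.213·169 = 243.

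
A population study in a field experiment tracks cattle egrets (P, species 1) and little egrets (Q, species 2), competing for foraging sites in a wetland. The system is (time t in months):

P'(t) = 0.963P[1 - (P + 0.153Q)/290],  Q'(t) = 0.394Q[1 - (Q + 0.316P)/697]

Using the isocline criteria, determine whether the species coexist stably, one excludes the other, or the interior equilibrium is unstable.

stable coexistence

Compare the nullcline intercepts: K1/α12 = 290/0.153 = 1900 > K2 = 697; K2/α21 = 697/0.316 = 2210 > K1 = 290.
Since both inequalities hold, each species can invade when rare, so the interior equilibrium is stable.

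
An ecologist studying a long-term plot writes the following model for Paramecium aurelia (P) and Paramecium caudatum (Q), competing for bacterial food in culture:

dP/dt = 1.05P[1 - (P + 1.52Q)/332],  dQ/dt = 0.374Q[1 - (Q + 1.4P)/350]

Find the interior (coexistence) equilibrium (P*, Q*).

P* ≈ 177, Q* ≈ 102

Setting both brackets to zero gives the nullclines P + 1.52Q = 332 and 1.4P + Q = 350.
Substituting Q = 350 - 1.4P into the first: P(1 - 1.52·1.4) = 332 - 1.52·350.
So P* = -200/-1.13 = 177, and then Q* = 350 - 1.4·177 = 102.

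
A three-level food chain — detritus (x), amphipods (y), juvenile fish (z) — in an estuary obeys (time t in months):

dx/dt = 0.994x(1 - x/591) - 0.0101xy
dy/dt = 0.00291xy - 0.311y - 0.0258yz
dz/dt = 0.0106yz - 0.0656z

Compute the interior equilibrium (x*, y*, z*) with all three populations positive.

x* ≈ 554, y* ≈ 6.19, z* ≈ 50.4

From dz/dt = 0: 0.0106y* = 0.0656, so y* = 6.19.
From dx/dt = 0: 0.994(1 - x*/591) = 0.0101·6.19, giving x* = 591·(1 - 0.0629) = 554.
From dy/dt = 0: 0.00291·554 - 0.311 = 0.0258z*, so z* = 1.3/0.0258 = 50.4.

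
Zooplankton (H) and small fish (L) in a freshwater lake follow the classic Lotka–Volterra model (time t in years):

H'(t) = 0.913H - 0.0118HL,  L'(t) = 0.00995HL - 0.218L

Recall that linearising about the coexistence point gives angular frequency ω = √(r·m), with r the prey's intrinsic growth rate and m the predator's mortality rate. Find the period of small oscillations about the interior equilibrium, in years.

T ≈ 14.1 years

Here r = 0.913 and m = 0.218, so r·m = 0.199.
ω = √0.199 = 0.446 per year, hence T = 2π/ω ≈ 14.1 years.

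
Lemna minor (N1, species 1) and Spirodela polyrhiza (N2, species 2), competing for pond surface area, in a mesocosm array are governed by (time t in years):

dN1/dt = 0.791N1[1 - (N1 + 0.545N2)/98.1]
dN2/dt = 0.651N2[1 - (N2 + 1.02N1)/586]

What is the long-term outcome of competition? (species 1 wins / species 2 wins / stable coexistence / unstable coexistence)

species 2 excludes species 1

Compare the nullcline intercepts: K1/α12 = 98.1/0.545 = 180 < K2 = 586; K2/α21 = 586/1.02 = 575 > K1 = 98.1.
Since the inequalities point opposite ways, species 2 can invade but species 1 cannot.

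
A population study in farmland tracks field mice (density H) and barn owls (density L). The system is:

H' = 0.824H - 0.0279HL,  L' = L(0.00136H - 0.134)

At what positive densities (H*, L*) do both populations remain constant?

H* ≈ 98.5, L* ≈ 29.5

Set dL/dt = 0 with L > 0: 0.00136H - 0.134 = 0, so H* = 0.134/0.00136 = 98.5.
Set dH/dt = 0 with H > 0: 0.824 - 0.0279L = 0, so L* = 0.824/0.0279 = 29.5.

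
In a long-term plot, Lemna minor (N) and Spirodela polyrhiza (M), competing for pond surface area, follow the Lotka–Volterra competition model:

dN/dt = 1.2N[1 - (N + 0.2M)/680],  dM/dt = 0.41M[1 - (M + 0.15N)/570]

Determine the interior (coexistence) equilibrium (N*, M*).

N* ≈ 584, M* ≈ 482

Setting both brackets to zero gives the nullclines N + 0.2M = 680 and 0.15N + M = 570.
Substituting M = 570 - 0.15N into the first: N(1 - 0.2·0.15) = 680 - 0.2·570.
So N* = 566/0.97 = 584, and then M* = 570 - 0.15·584 = 482.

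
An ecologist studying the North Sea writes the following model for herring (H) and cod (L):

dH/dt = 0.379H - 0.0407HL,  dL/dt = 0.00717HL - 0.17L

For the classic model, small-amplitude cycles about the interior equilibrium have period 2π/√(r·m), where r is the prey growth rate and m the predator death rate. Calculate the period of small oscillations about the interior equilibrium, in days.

Here r = 0.379 and m = 0.17, so r·m = 0.0644.
ω = √0.0644 = 0.254 per day, hence T = 2π/ω ≈ 24.8 days.

T ≈ 24.8 days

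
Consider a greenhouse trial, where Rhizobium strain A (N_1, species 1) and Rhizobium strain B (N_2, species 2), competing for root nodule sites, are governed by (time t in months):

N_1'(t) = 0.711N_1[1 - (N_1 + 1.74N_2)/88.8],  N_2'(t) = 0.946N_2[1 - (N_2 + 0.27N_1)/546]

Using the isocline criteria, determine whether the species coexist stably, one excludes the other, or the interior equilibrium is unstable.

Compare the nullcline intercepts: K1/α12 = 88.8/1.74 = 51 < K2 = 546; K2/α21 = 546/0.27 = 2020 > K1 = 88.8.
Since the inequalities point opposite ways, species 2 can invade but species 1 cannot.

species 2 excludes species 1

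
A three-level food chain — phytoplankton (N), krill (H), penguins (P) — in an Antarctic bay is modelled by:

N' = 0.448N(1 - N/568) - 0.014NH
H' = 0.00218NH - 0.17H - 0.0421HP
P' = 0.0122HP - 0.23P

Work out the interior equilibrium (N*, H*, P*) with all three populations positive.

N* ≈ 233, H* ≈ 18.9, P* ≈ 8.05

From dP/dt = 0: 0.0122H* = 0.23, so H* = 18.9.
From dN/dt = 0: 0.448(1 - N*/568) = 0.014·18.9, giving N* = 568·(1 - 0.589) = 233.
From dH/dt = 0: 0.00218·233 - 0.17 = 0.0421P*, so P* = 0.339/0.0421 = 8.05.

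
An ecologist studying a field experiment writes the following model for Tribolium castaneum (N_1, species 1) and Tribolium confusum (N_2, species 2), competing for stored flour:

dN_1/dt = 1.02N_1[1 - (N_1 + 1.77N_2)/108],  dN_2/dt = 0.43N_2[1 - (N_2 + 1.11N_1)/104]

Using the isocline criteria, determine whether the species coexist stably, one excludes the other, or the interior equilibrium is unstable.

Compare the nullcline intercepts: K1/α12 = 108/1.77 = 61 < K2 = 104; K2/α21 = 104/1.11 = 93.7 < K1 = 108.
Since both are reversed, neither can invade when rare; the interior point is a saddle.

unstable coexistence (outcome depends on initial conditions)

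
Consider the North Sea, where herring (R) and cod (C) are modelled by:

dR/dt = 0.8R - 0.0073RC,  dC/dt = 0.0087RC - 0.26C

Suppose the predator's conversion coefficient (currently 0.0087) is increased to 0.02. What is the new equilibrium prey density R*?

At the interior fixed point, setting dC/dt = 0 with C > 0 fixes R* = (predator death rate)/(RC coefficient) — independent of the other coefficients.
With the change, R* = 0.26/0.02 = 13; it falls from 29.9.

R* ≈ 13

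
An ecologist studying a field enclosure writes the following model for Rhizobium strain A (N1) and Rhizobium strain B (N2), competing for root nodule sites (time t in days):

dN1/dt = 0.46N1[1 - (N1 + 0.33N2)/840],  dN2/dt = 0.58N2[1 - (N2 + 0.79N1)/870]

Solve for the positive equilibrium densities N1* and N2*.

Setting both brackets to zero gives the nullclines N1 + 0.33N2 = 840 and 0.79N1 + N2 = 870.
Substituting N2 = 870 - 0.79N1 into the first: N1(1 - 0.33·0.79) = 840 - 0.33·870.
So N1* = 553/0.739 = 748, and then N2* = 870 - 0.79·748 = 279.

N1* ≈ 748, N2* ≈ 279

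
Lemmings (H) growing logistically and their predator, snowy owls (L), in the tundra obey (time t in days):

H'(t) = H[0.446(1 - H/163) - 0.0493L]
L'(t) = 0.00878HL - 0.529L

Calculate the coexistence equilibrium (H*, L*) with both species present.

H* ≈ 60.3, L* ≈ 5.7

From dL/dt = 0 with L > 0: 0.00878H* = 0.529, so H* = 60.3.
Substitute into dH/dt = 0: 0.446(1 - 60.3/163) = 0.0493L*.
The bracket is 0.63, giving L* = 0.281/0.0493 = 5.7.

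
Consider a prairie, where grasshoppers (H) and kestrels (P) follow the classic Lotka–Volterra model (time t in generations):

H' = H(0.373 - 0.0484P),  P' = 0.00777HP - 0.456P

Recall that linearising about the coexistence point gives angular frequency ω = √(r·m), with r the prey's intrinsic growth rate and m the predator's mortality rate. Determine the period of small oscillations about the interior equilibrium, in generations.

T ≈ 15.2 generations

Here r = 0.373 and m = 0.456, so r·m = 0.17.
ω = √0.17 = 0.412 per generation, hence T = 2π/ω ≈ 15.2 generations.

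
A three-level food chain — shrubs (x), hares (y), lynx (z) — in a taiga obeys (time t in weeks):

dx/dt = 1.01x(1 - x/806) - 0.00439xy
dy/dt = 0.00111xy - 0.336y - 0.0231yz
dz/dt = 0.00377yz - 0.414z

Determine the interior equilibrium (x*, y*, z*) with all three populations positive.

x* ≈ 421, y* ≈ 110, z* ≈ 5.7

From dz/dt = 0: 0.00377y* = 0.414, so y* = 110.
From dx/dt = 0: 1.01(1 - x*/806) = 0.00439·110, giving x* = 806·(1 - 0.477) = 421.
From dy/dt = 0: 0.00111·421 - 0.336 = 0.0231z*, so z* = 0.132/0.0231 = 5.7.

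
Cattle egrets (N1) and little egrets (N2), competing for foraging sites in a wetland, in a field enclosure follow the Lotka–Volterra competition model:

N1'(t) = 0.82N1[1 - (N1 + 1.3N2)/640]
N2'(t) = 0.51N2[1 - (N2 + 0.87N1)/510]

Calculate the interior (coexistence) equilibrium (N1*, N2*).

N1* ≈ 176, N2* ≈ 357

Setting both brackets to zero gives the nullclines N1 + 1.3N2 = 640 and 0.87N1 + N2 = 510.
Substituting N2 = 510 - 0.87N1 into the first: N1(1 - 1.3·0.87) = 640 - 1.3·510.
So N1* = -23/-0.131 = 176, and then N2* = 510 - 0.87·176 = 357.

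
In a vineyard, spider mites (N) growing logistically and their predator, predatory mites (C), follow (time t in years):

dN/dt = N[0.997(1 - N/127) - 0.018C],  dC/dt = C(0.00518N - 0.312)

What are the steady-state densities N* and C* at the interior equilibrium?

N* ≈ 60.2, C* ≈ 29.1

From dC/dt = 0 with C > 0: 0.00518N* = 0.312, so N* = 60.2.
Substitute into dN/dt = 0: 0.997(1 - 60.2/127) = 0.018C*.
The bracket is 0.526, giving C* = 0.524/0.018 = 29.1.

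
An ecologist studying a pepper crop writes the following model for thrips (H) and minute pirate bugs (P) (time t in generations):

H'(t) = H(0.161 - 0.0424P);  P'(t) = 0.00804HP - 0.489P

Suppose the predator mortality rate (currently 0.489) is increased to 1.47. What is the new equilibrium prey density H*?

H* ≈ 183

At the interior fixed point, setting dP/dt = 0 with P > 0 fixes H* = (predator death rate)/(HP coefficient) — independent of the other coefficients.
With the change, H* = 1.47/0.00804 = 183; it rises from 60.8.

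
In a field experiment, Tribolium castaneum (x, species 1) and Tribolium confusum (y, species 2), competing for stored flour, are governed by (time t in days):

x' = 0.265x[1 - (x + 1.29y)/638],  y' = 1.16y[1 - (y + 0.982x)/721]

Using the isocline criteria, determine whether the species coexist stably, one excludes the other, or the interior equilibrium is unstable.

species 2 excludes species 1

Compare the nullcline intercepts: K1/α12 = 638/1.29 = 495 < K2 = 721; K2/α21 = 721/0.982 = 734 > K1 = 638.
Since the inequalities point opposite ways, species 2 can invade but species 1 cannot.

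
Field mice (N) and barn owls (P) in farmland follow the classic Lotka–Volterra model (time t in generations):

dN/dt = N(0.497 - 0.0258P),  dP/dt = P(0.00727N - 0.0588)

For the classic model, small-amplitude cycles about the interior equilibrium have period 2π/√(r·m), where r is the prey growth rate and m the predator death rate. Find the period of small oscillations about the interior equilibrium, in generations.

T ≈ 36.8 generations

Here r = 0.497 and m = 0.0588, so r·m = 0.0292.
ω = √0.0292 = 0.171 per generation, hence T = 2π/ω ≈ 36.8 generations.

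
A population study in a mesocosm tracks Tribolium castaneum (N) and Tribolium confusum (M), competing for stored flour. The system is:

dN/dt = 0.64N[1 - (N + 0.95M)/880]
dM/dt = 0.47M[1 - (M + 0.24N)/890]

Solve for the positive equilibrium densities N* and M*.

Setting both brackets to zero gives the nullclines N + 0.95M = 880 and 0.24N + M = 890.
Substituting M = 890 - 0.24N into the first: N(1 - 0.95·0.24) = 880 - 0.95·890.
So N* = 34.5/0.772 = 44.7, and then M* = 890 - 0.24·44.7 = 879.

N* ≈ 44.7, M* ≈ 879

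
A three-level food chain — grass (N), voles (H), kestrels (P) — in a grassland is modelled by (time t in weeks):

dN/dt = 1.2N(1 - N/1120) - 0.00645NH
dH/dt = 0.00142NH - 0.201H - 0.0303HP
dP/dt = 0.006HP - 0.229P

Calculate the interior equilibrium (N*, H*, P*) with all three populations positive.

N* ≈ 890, H* ≈ 38.2, P* ≈ 35.1

From dP/dt = 0: 0.006H* = 0.229, so H* = 38.2.
From dN/dt = 0: 1.2(1 - N*/1120) = 0.00645·38.2, giving N* = 1120·(1 - 0.205) = 890.
From dH/dt = 0: 0.00142·890 - 0.201 = 0.0303P*, so P* = 1.06/0.0303 = 35.1.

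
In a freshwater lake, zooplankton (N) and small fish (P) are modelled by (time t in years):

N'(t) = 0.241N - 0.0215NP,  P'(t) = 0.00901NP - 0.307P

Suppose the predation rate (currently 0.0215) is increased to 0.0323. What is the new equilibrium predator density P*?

At the interior fixed point, setting dN/dt = 0 with N > 0 fixes P* = (prey growth rate)/(NP coefficient) — independent of the other coefficients.
With the change, P* = 0.241/0.0323 = 7.46; it falls from 11.2.

P* ≈ 7.46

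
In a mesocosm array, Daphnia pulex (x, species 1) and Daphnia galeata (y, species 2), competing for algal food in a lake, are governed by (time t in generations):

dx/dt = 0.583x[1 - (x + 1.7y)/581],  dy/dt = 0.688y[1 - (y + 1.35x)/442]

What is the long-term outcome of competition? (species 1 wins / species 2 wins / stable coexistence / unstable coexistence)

unstable coexistence (outcome depends on initial conditions)

Compare the nullcline intercepts: K1/α12 = 581/1.7 = 342 < K2 = 442; K2/α21 = 442/1.35 = 327 < K1 = 581.
Since both are reversed, neither can invade when rare; the interior point is a saddle.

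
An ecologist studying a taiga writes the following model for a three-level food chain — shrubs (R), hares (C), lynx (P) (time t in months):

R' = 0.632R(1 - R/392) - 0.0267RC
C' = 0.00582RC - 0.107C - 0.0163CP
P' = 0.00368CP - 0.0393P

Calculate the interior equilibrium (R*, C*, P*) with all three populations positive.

R* ≈ 215, C* ≈ 10.7, P* ≈ 70.3

From dP/dt = 0: 0.00368C* = 0.0393, so C* = 10.7.
From dR/dt = 0: 0.632(1 - R*/392) = 0.0267·10.7, giving R* = 392·(1 - 0.451) = 215.
From dC/dt = 0: 0.00582·215 - 0.107 = 0.0163P*, so P* = 1.15/0.0163 = 70.3.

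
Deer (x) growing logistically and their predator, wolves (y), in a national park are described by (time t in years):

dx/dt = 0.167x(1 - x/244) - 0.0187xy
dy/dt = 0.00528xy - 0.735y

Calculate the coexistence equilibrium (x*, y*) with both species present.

From dy/dt = 0 with y > 0: 0.00528x* = 0.735, so x* = 139.
Substitute into dx/dt = 0: 0.167(1 - 139/244) = 0.0187y*.
The bracket is 0.429, giving y* = 0.0717/0.0187 = 3.84.

x* ≈ 139, y* ≈ 3.84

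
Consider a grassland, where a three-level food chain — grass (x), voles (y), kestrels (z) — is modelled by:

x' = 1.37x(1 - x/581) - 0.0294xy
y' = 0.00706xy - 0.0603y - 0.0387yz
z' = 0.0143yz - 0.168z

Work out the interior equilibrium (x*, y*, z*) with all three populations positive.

From dz/dt = 0: 0.0143y* = 0.168, so y* = 11.7.
From dx/dt = 0: 1.37(1 - x*/581) = 0.0294·11.7, giving x* = 581·(1 - 0.252) = 435.
From dy/dt = 0: 0.00706·435 - 0.0603 = 0.0387z*, so z* = 3.01/0.0387 = 77.7.

x* ≈ 435, y* ≈ 11.7, z* ≈ 77.7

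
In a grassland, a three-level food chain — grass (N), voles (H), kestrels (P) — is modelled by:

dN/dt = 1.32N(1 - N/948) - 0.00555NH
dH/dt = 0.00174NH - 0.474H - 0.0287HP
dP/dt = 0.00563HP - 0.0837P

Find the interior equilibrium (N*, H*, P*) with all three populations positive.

From dP/dt = 0: 0.00563H* = 0.0837, so H* = 14.9.
From dN/dt = 0: 1.32(1 - N*/948) = 0.00555·14.9, giving N* = 948·(1 - 0.0625) = 889.
From dH/dt = 0: 0.00174·889 - 0.474 = 0.0287P*, so P* = 1.07/0.0287 = 37.4.

N* ≈ 889, H* ≈ 14.9, P* ≈ 37.4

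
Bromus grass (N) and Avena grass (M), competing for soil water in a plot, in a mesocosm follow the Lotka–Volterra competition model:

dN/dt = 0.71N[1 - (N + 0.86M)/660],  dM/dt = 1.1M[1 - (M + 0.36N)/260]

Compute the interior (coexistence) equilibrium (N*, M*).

N* ≈ 632, M* ≈ 32.4

Setting both brackets to zero gives the nullclines N + 0.86M = 660 and 0.36N + M = 260.
Substituting M = 260 - 0.36N into the first: N(1 - 0.86·0.36) = 660 - 0.86·260.
So N* = 436/0.69 = 632, and then M* = 260 - 0.36·632 = 32.4.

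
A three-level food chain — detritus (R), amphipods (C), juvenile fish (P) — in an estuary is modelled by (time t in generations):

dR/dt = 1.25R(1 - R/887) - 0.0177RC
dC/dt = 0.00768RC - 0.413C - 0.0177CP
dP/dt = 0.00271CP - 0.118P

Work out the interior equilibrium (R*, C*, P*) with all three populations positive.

From dP/dt = 0: 0.00271C* = 0.118, so C* = 43.5.
From dR/dt = 0: 1.25(1 - R*/887) = 0.0177·43.5, giving R* = 887·(1 - 0.617) = 340.
From dC/dt = 0: 0.00768·340 - 0.413 = 0.0177P*, so P* = 2.2/0.0177 = 124.

R* ≈ 340, C* ≈ 43.5, P* ≈ 124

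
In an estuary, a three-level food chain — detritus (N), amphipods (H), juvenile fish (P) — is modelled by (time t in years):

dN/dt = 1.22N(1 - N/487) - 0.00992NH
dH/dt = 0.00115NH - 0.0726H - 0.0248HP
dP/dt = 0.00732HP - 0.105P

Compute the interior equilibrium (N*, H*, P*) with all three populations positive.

N* ≈ 430, H* ≈ 14.3, P* ≈ 17

From dP/dt = 0: 0.00732H* = 0.105, so H* = 14.3.
From dN/dt = 0: 1.22(1 - N*/487) = 0.00992·14.3, giving N* = 487·(1 - 0.117) = 430.
From dH/dt = 0: 0.00115·430 - 0.0726 = 0.0248P*, so P* = 0.422/0.0248 = 17.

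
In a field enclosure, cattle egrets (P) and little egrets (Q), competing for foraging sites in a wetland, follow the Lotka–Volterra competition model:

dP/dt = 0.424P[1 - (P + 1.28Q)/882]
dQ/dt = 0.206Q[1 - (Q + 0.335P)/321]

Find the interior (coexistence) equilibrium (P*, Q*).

P* ≈ 825, Q* ≈ 44.7

Setting both brackets to zero gives the nullclines P + 1.28Q = 882 and 0.335P + Q = 321.
Substituting Q = 321 - 0.335P into the first: P(1 - 1.28·0.335) = 882 - 1.28·321.
So P* = 471/0.571 = 825, and then Q* = 321 - 0.335·825 = 44.7.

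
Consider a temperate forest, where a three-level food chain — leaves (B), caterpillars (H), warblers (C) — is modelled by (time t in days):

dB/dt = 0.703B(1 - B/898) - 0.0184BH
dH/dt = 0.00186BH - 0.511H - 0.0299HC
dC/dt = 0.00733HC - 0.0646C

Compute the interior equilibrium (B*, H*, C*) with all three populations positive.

B* ≈ 691, H* ≈ 8.81, C* ≈ 25.9

From dC/dt = 0: 0.00733H* = 0.0646, so H* = 8.81.
From dB/dt = 0: 0.703(1 - B*/898) = 0.0184·8.81, giving B* = 898·(1 - 0.231) = 691.
From dH/dt = 0: 0.00186·691 - 0.511 = 0.0299C*, so C* = 0.774/0.0299 = 25.9.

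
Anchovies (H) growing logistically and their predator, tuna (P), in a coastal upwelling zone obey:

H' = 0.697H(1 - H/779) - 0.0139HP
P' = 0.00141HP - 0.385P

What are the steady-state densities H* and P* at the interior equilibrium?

From dP/dt = 0 with P > 0: 0.00141H* = 0.385, so H* = 273.
Substitute into dH/dt = 0: 0.697(1 - 273/779) = 0.0139P*.
The bracket is 0.649, giving P* = 0.453/0.0139 = 32.6.

H* ≈ 273, P* ≈ 32.6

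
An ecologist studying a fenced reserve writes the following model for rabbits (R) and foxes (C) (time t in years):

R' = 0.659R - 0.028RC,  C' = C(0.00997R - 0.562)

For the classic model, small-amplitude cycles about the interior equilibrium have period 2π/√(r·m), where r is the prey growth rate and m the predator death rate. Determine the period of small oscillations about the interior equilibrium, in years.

Here r = 0.659 and m = 0.562, so r·m = 0.37.
ω = √0.37 = 0.609 per year, hence T = 2π/ω ≈ 10.3 years.

T ≈ 10.3 years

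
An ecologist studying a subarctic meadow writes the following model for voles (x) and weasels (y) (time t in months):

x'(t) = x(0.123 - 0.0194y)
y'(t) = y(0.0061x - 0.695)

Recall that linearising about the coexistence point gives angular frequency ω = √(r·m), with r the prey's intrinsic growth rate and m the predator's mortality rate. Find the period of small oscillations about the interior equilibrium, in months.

Here r = 0.123 and m = 0.695, so r·m = 0.0855.
ω = √0.0855 = 0.292 per month, hence T = 2π/ω ≈ 21.5 months.

T ≈ 21.5 months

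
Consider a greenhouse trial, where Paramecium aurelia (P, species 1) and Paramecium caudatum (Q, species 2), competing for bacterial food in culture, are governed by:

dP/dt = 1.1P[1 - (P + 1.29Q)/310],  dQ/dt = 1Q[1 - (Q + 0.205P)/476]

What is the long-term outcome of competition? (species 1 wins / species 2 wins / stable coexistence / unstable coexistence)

Compare the nullcline intercepts: K1/α12 = 310/1.29 = 240 < K2 = 476; K2/α21 = 476/0.205 = 2320 > K1 = 310.
Since the inequalities point opposite ways, species 2 can invade but species 1 cannot.

species 2 excludes species 1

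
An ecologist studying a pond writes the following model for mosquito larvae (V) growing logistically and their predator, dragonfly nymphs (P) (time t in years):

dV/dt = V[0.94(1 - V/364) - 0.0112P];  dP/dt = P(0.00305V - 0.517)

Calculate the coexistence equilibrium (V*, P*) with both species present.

V* ≈ 170, P* ≈ 44.8

From dP/dt = 0 with P > 0: 0.00305V* = 0.517, so V* = 170.
Substitute into dV/dt = 0: 0.94(1 - 170/364) = 0.0112P*.
The bracket is 0.534, giving P* = 0.502/0.0112 = 44.8.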